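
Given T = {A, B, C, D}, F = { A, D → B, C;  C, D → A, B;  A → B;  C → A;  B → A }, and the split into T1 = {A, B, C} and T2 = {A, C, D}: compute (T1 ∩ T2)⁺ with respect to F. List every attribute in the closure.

A, B, C

T1 ∩ T2 = {A, C}.
A → B applies, adding B
Closure: {A, B, C}.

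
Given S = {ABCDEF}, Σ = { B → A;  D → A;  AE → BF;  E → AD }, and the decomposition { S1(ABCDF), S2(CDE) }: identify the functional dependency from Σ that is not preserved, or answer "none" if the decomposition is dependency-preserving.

Check AE → BF: no single fragment contains all of {ABEF}, and the restricted closure of {AE} across the fragments never reaches {BF}.
B → A is preserved.
D → A is preserved.
E → AD is preserved.

AE → BF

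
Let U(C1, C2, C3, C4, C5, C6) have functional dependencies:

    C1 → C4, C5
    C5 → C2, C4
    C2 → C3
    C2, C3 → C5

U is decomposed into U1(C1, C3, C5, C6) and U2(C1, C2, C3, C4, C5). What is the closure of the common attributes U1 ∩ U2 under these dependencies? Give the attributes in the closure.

C1, C2, C3, C4, C5

U1 ∩ U2 = {C1, C3, C5}.
C1 → C4, C5 applies, adding C4
C5 → C2, C4 applies, adding C2
Closure: {C1, C2, C3, C4, C5}.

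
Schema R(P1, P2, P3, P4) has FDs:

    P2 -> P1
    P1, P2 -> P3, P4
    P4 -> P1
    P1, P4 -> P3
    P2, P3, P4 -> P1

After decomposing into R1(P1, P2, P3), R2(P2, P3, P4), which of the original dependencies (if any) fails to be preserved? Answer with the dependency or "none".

Check P4 → P1: no single fragment contains all of {P1, P4}, and the restricted closure of {P4} across the fragments never reaches {P1}.
P2 → P1 is preserved.
P1, P2 → P3, P4 is preserved.
P1, P4 → P3 is preserved.
P2, P3, P4 → P1 is preserved.

P4 -> P1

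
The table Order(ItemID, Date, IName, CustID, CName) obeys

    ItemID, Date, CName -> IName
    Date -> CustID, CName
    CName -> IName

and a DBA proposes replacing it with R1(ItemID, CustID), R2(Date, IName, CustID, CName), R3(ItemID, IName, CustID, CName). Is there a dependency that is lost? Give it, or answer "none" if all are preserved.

ItemID, Date, CName → IName: restricted closure across fragments reaches IName.
Date → CustID, CName lies within R2.
CName → IName lies within R2.
Every dependency is enforceable on the fragments, so the decomposition is dependency-preserving.

none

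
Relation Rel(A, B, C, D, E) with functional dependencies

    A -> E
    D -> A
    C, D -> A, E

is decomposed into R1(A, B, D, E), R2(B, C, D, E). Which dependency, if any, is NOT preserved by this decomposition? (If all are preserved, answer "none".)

none

A → E lies within R1.
D → A lies within R1.
C, D → A, E: restricted closure across fragments reaches A, E.
Every dependency is enforceable on the fragments, so the decomposition is dependency-preserving.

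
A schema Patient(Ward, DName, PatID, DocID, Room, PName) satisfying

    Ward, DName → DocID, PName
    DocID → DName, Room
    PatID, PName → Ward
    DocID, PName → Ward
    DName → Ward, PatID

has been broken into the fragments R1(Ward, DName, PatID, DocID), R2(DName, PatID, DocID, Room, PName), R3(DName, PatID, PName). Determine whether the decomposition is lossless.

Chase test. Columns are Ward, DName, PatID, DocID, Room, PName; row i has aⱼ where attribute j ∈ Ri, else bᵢⱼ.
Initial tableau (one row per fragment):
  row 1: a1 a2 a3 a4 b15 b16
  row 2: b21 a2 a3 a4 a5 a6
  row 3: b31 a2 a3 b34 b35 a6
Rows 1 and 2 agree on DocID; apply DocID→DName, Room and equate their DName, Room entries.
Rows 2 and 3 agree on PatID, PName; apply PatID, PName→Ward and equate their Ward entries.
Rows 1 and 2 agree on DName; apply DName→Ward, PatID and equate their Ward, PatID entries.
Rows 1 and 2 agree on Ward, DName; apply Ward, DName→DocID, PName and equate their DocID, PName entries.
Rows 1 and 3 agree on Ward, DName; apply Ward, DName→DocID, PName and equate their DocID, PName entries.
Rows 1 and 3 agree on DocID; apply DocID→DName, Room and equate their DName, Room entries.
Row 1 is now all distinguished symbols — the join is lossless.

Yes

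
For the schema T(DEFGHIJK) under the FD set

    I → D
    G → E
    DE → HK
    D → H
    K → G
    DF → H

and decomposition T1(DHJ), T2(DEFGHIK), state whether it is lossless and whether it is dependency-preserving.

Lossless test: (DH)⁺ = {DH}, which is a superkey of neither fragment — lossy.
Dependency preservation: every FD's attributes lie within a single fragment, so each can be enforced locally — preserved.

lossy but dependency-preserving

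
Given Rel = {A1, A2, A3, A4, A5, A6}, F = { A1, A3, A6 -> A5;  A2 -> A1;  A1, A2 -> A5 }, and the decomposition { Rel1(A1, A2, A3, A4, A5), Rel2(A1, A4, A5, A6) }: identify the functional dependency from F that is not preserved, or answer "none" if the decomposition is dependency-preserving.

A1, A3, A6 -> A5

Check A1, A3, A6 → A5: no single fragment contains all of {A1, A3, A5, A6}, and the restricted closure of {A1, A3, A6} across the fragments never reaches {A5}.
A2 → A1 is preserved.
A1, A2 → A5 is preserved.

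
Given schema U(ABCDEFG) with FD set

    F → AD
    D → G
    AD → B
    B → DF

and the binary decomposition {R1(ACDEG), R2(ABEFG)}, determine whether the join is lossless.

No

Common attributes: R1 ∩ R2 = {AEG}.
No dependency enlarges {AEG}, so (AEG)⁺ = {AEG}.
The closure contains neither all of R1 = {ACDEG} nor all of R2 = {ABEFG}, so the common attributes are not a superkey of either fragment. The join is lossy.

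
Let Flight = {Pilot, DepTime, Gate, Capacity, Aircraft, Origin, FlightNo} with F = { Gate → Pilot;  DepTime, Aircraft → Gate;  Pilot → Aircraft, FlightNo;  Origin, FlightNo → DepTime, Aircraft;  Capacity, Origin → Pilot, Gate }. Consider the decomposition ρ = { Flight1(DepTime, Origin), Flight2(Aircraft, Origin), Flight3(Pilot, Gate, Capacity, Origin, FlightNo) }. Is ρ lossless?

Chase test. Columns are Pilot, DepTime, Gate, Capacity, Aircraft, Origin, FlightNo; row i has aⱼ where attribute j ∈ Flighti, else bᵢⱼ.
Initial tableau (one row per fragment):
  row 1: b11 a2 b13 b14 b15 a6 b17
  row 2: b21 b22 b23 b24 a5 a6 b27
  row 3: a1 b32 a3 a4 b35 a6 a7
No row becomes fully distinguished — the join is lossy.

No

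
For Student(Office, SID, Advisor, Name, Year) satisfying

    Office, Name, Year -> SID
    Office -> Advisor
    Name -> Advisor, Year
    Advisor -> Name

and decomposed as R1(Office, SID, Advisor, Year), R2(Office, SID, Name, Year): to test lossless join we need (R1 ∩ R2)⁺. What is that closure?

Office, SID, Advisor, Name, Year

R1 ∩ R2 = {Office, SID, Year}.
Office → Advisor applies, adding Advisor
Advisor → Name applies, adding Name
Closure: {Office, SID, Advisor, Name, Year}.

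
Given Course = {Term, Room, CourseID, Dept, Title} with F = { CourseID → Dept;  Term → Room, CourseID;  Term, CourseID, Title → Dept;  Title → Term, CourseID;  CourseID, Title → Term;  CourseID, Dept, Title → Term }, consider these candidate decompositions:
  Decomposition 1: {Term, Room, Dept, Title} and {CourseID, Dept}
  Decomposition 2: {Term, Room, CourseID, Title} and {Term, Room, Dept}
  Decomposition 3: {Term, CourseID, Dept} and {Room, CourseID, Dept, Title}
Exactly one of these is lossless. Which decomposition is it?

Decomposition 1: common = {Dept}, closure = {Dept} → lossy.
Decomposition 2: common = {Term, Room}, closure = {Term, Room, CourseID, Dept} → lossless.
Decomposition 3: common = {CourseID, Dept}, closure = {CourseID, Dept} → lossy.

Decomposition 2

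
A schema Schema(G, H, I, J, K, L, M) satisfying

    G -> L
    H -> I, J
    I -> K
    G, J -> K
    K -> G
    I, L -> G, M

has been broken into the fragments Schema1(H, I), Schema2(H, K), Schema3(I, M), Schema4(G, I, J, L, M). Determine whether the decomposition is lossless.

Chase test. Columns are G, H, I, J, K, L, M; row i has aⱼ where attribute j ∈ Schemai, else bᵢⱼ.
Initial tableau (one row per fragment):
  row 1: b11 a2 a3 b14 b15 b16 b17
  row 2: b21 a2 b23 b24 a5 b26 b27
  row 3: b31 b32 a3 b34 b35 b36 a7
  row 4: a1 b42 a3 a4 b45 a6 a7
Rows 1 and 2 agree on H; apply H→I, J and equate their I, J entries.
Rows 1 and 2 agree on I; apply I→K and equate their K entries.
Rows 1 and 3 agree on I; apply I→K and equate their K entries.
Rows 1 and 4 agree on I; apply I→K and equate their K entries.
Rows 1 and 2 agree on K; apply K→G and equate their G entries.
Rows 1 and 3 agree on K; apply K→G and equate their G entries.
Rows 1 and 4 agree on K; apply K→G and equate their G entries.
Rows 1 and 2 agree on G; apply G→L and equate their L entries.
Rows 1 and 3 agree on G; apply G→L and equate their L entries.
Rows 1 and 4 agree on G; apply G→L and equate their L entries.
Rows 1 and 2 agree on I, L; apply I, L→G, M and equate their G, M entries.
Rows 1 and 3 agree on I, L; apply I, L→G, M and equate their G, M entries.
No row becomes fully distinguished — the join is lossy.

No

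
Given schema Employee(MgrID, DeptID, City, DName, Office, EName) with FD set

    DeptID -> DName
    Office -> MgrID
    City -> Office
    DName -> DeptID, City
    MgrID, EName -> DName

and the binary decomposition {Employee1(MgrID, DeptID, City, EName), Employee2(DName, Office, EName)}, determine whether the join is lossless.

Common attributes: Employee1 ∩ Employee2 = {EName}.
No dependency enlarges {EName}, so (EName)⁺ = {EName}.
The closure contains neither all of Employee1 = {MgrID, DeptID, City, EName} nor all of Employee2 = {DName, Office, EName}, so the common attributes are not a superkey of either fragment. The join is lossy.

No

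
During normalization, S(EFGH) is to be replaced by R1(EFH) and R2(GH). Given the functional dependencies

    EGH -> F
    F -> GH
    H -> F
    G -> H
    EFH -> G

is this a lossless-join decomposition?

Common attributes: R1 ∩ R2 = {H}.
Closure of {H}: H → F applies, adding F; F → GH applies, adding G. So (H)⁺ = {FGH}.
This closure contains every attribute of R2, so R1 ∩ R2 → R2. The join is lossless.

Yes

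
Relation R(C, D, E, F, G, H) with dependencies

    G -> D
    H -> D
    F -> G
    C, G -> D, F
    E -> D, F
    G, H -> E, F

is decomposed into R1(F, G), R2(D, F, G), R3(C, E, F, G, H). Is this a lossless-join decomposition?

Yes

Chase test. Columns are C, D, E, F, G, H; row i has aⱼ where attribute j ∈ Ri, else bᵢⱼ.
Initial tableau (one row per fragment):
  row 1: b11 b12 b13 a4 a5 b16
  row 2: b21 a2 b23 a4 a5 b26
  row 3: a1 b32 a3 a4 a5 a6
Rows 1 and 2 agree on G; apply G→D and equate their D entries.
Rows 1 and 3 agree on G; apply G→D and equate their D entries.
Row 3 is now all distinguished symbols — the join is lossless.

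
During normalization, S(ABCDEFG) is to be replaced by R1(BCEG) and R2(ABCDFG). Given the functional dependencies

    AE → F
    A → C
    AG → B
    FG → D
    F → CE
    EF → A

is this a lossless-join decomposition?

Common attributes: R1 ∩ R2 = {BCG}.
No dependency enlarges {BCG}, so (BCG)⁺ = {BCG}.
The closure contains neither all of R1 = {BCEG} nor all of R2 = {ABCDFG}, so the common attributes are not a superkey of either fragment. The join is lossy.

No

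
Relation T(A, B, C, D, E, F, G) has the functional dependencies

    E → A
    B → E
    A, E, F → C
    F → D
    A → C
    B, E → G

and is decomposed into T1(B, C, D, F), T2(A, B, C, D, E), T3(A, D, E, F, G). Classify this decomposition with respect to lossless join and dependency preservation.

lossy and not dependency-preserving

Lossless test (chase): Rows 1 and 2 agree on B; apply B→E and equate their E entries. Rows 2 and 3 agree on A; apply A→C and equate their C entries. Rows 1 and 2 agree on B, E; apply B, E→G and equate their G entries. Rows 1 and 2 agree on E; apply E→A and equate their A entries. No row becomes fully distinguished — the join is lossy.
Dependency preservation: the restricted closure of {B, E} across the fragments never reaches {G}, so B, E → G cannot be enforced without a join — not preserved.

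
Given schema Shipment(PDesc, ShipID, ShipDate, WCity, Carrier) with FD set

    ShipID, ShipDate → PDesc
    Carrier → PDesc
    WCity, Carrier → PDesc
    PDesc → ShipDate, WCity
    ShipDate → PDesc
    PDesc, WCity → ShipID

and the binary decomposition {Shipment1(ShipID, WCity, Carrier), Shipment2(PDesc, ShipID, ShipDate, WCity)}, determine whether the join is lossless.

No

Common attributes: Shipment1 ∩ Shipment2 = {ShipID, WCity}.
No dependency enlarges {ShipID, WCity}, so (ShipID, WCity)⁺ = {ShipID, WCity}.
The closure contains neither all of Shipment1 = {ShipID, WCity, Carrier} nor all of Shipment2 = {PDesc, ShipID, ShipDate, WCity}, so the common attributes are not a superkey of either fragment. The join is lossy.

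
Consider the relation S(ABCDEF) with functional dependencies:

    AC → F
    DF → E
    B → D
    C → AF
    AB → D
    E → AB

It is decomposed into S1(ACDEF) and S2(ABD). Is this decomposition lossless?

No

Common attributes: S1 ∩ S2 = {AD}.
No dependency enlarges {AD}, so (AD)⁺ = {AD}.
The closure contains neither all of S1 = {ACDEF} nor all of S2 = {ABD}, so the common attributes are not a superkey of either fragment. The join is lossy.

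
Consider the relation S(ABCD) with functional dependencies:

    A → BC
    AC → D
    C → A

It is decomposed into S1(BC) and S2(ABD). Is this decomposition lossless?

No

Common attributes: S1 ∩ S2 = {B}.
No dependency enlarges {B}, so (B)⁺ = {B}.
The closure contains neither all of S1 = {BC} nor all of S2 = {ABD}, so the common attributes are not a superkey of either fragment. The join is lossy.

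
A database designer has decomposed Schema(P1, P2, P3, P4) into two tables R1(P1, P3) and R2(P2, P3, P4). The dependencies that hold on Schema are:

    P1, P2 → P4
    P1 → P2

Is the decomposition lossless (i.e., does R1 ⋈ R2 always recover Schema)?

No

Common attributes: R1 ∩ R2 = {P3}.
No dependency enlarges {P3}, so (P3)⁺ = {P3}.
The closure contains neither all of R1 = {P1, P3} nor all of R2 = {P2, P3, P4}, so the common attributes are not a superkey of either fragment. The join is lossy.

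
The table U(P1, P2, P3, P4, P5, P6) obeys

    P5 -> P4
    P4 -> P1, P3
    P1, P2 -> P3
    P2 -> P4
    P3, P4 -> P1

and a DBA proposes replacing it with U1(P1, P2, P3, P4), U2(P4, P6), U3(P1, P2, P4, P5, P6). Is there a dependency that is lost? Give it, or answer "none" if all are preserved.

P5 → P4 lies within U3.
P4 → P1, P3 lies within U1.
P1, P2 → P3 lies within U1.
P2 → P4 lies within U1.
P3, P4 → P1 lies within U1.
Every dependency is enforceable on the fragments, so the decomposition is dependency-preserving.

none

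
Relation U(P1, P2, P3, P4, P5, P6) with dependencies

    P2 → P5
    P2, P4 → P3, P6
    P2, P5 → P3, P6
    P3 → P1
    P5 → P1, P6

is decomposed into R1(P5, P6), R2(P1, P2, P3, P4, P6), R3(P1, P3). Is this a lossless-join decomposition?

Chase test. Columns are P1, P2, P3, P4, P5, P6; row i has aⱼ where attribute j ∈ Ri, else bᵢⱼ.
Initial tableau (one row per fragment):
  row 1: b11 b12 b13 b14 a5 a6
  row 2: a1 a2 a3 a4 b25 a6
  row 3: a1 b32 a3 b34 b35 b36
No row becomes fully distinguished — the join is lossy.

No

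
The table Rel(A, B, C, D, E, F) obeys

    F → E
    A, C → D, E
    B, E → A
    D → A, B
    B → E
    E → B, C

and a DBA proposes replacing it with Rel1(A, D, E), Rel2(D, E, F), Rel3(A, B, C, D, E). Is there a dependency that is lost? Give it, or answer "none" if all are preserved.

F → E lies within Rel2.
A, C → D, E lies within Rel3.
B, E → A lies within Rel3.
D → A, B lies within Rel3.
B → E lies within Rel3.
E → B, C lies within Rel3.
Every dependency is enforceable on the fragments, so the decomposition is dependency-preserving.

none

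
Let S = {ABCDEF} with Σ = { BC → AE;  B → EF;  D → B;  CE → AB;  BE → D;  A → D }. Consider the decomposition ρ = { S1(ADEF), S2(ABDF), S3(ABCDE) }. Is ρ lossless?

Chase test. Columns are ABCDEF; row i has aⱼ where attribute j ∈ Si, else bᵢⱼ.
Initial tableau (one row per fragment):
  row 1: a1 b12 b13 a4 a5 a6
  row 2: a1 a2 b23 a4 b25 a6
  row 3: a1 a2 a3 a4 a5 b36
Rows 2 and 3 agree on B; apply B→EF and equate their EF entries.
Rows 1 and 2 agree on D; apply D→B and equate their B entries.
Row 3 is now all distinguished symbols — the join is lossless.

Yes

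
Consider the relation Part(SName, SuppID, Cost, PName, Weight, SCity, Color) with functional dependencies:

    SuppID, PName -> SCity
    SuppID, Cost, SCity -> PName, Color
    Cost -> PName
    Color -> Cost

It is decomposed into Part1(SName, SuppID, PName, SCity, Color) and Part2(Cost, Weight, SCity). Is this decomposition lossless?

No

Common attributes: Part1 ∩ Part2 = {SCity}.
No dependency enlarges {SCity}, so (SCity)⁺ = {SCity}.
The closure contains neither all of Part1 = {SName, SuppID, PName, SCity, Color} nor all of Part2 = {Cost, Weight, SCity}, so the common attributes are not a superkey of either fragment. The join is lossy.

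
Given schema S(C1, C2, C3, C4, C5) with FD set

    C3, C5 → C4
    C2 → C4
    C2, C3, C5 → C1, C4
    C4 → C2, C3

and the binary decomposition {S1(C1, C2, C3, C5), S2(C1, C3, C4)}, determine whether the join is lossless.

No

Common attributes: S1 ∩ S2 = {C1, C3}.
No dependency enlarges {C1, C3}, so (C1, C3)⁺ = {C1, C3}.
The closure contains neither all of S1 = {C1, C2, C3, C5} nor all of S2 = {C1, C3, C4}, so the common attributes are not a superkey of either fragment. The join is lossy.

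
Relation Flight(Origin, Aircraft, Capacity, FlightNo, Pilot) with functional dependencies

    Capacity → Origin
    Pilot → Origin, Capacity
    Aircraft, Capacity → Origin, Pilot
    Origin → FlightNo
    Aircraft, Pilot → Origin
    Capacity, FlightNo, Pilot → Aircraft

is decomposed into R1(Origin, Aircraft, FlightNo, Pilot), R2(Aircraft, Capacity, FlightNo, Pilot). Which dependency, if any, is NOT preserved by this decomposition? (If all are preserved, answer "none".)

Check Capacity → Origin: no single fragment contains all of {Origin, Capacity}, and the restricted closure of {Capacity} across the fragments never reaches {Origin}.
Pilot → Origin, Capacity is preserved.
Aircraft, Capacity → Origin, Pilot is preserved.
Origin → FlightNo is preserved.
Aircraft, Pilot → Origin is preserved.
Capacity, FlightNo, Pilot → Aircraft is preserved.

Capacity → Origin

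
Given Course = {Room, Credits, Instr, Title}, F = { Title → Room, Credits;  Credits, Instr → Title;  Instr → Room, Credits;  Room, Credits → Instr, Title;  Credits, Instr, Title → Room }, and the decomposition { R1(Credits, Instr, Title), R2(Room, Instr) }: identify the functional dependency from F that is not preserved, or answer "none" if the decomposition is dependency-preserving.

Check Room, Credits → Instr, Title: no single fragment contains all of {Room, Credits, Instr, Title}, and the restricted closure of {Room, Credits} across the fragments never reaches {Instr, Title}.
Title → Room, Credits is preserved.
Credits, Instr → Title is preserved.
Instr → Room, Credits is preserved.
Credits, Instr, Title → Room is preserved.

Room, Credits → Instr, Title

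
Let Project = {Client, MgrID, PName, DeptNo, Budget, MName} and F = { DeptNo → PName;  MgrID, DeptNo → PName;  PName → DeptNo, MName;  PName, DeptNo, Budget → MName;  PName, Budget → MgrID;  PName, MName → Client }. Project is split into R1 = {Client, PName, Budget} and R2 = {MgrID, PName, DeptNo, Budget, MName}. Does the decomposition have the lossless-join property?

Common attributes: R1 ∩ R2 = {PName, Budget}.
Closure of {PName, Budget}: PName → DeptNo, MName applies, adding DeptNo, MName; PName, Budget → MgrID applies, adding MgrID; PName, MName → Client applies, adding Client. So (PName, Budget)⁺ = {Client, MgrID, PName, DeptNo, Budget, MName}.
This closure contains every attribute of R1, so R1 ∩ R2 → R1. The join is lossless.

Yes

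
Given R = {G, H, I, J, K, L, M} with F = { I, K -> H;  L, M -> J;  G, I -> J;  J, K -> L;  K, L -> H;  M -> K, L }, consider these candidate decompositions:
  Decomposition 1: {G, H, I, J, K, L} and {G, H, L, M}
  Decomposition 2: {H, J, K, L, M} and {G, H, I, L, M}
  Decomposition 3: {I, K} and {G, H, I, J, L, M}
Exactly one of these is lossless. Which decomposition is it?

Decomposition 2

Decomposition 1: common = {G, H, L}, closure = {G, H, L} → lossy.
Decomposition 2: common = {H, L, M}, closure = {H, J, K, L, M} → lossless.
Decomposition 3: common = {I}, closure = {I} → lossy.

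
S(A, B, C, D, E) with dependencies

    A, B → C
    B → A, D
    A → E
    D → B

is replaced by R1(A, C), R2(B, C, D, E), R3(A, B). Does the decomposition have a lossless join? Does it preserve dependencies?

Lossless test (chase): Rows 2 and 3 agree on B; apply B→A, D and equate their A, D entries. Rows 1 and 2 agree on A; apply A→E and equate their E entries. Rows 1 and 3 agree on A; apply A→E and equate their E entries. Rows 2 and 3 agree on A, B; apply A, B→C and equate their C entries. Row 2 is now all distinguished symbols — the join is lossless.
Dependency preservation: the restricted closure of {A} across the fragments never reaches {E}, so A → E cannot be enforced without a join — not preserved.

lossless but not dependency-preserving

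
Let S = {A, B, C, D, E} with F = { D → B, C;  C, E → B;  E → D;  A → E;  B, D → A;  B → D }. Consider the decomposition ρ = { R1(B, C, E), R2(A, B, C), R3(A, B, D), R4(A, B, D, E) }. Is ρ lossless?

Yes

Chase test. Columns are A, B, C, D, E; row i has aⱼ where attribute j ∈ Ri, else bᵢⱼ.
Initial tableau (one row per fragment):
  row 1: b11 a2 a3 b14 a5
  row 2: a1 a2 a3 b24 b25
  row 3: a1 a2 b33 a4 b35
  row 4: a1 a2 b43 a4 a5
Rows 3 and 4 agree on D; apply D→B, C and equate their B, C entries.
Rows 1 and 4 agree on E; apply E→D and equate their D entries.
Rows 2 and 3 agree on A; apply A→E and equate their E entries.
Rows 2 and 4 agree on A; apply A→E and equate their E entries.
Rows 1 and 3 agree on B, D; apply B, D→A and equate their A entries.
Rows 1 and 2 agree on B; apply B→D and equate their D entries.
Rows 1 and 3 agree on D; apply D→B, C and equate their B, C entries.
Row 1 is now all distinguished symbols — the join is lossless.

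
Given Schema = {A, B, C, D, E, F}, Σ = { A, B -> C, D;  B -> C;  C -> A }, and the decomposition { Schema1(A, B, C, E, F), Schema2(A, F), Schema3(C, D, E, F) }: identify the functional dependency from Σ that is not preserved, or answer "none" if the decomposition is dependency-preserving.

A, B -> C, D

Check A, B → C, D: no single fragment contains all of {A, B, C, D}, and the restricted closure of {A, B} across the fragments never reaches {C, D}.
B → C is preserved.
C → A is preserved.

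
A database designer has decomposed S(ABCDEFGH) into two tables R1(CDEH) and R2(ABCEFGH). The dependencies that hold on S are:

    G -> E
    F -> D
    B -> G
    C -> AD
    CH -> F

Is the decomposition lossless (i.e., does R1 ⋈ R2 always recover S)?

Common attributes: R1 ∩ R2 = {CEH}.
Closure of {CEH}: C → AD applies, adding AD; CH → F applies, adding F. So (CEH)⁺ = {ACDEFH}.
This closure contains every attribute of R1, so R1 ∩ R2 → R1. The join is lossless.

Yes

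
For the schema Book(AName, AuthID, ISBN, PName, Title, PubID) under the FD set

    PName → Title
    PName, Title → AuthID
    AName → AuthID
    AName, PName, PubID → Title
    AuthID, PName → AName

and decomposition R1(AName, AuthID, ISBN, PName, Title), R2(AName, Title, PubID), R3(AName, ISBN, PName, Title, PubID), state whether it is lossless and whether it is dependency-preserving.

lossless and dependency-preserving

Lossless test (chase): Rows 1 and 3 agree on PName, Title; apply PName, Title→AuthID and equate their AuthID entries. Rows 1 and 2 agree on AName; apply AName→AuthID and equate their AuthID entries. Row 3 is now all distinguished symbols — the join is lossless.
Dependency preservation: every FD's attributes lie within a single fragment, so each can be enforced locally — preserved.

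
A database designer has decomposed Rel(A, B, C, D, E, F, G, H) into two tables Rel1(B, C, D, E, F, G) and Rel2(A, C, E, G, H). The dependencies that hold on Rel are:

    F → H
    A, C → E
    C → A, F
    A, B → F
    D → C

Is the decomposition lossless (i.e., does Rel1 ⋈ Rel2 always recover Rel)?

Common attributes: Rel1 ∩ Rel2 = {C, E, G}.
Closure of {C, E, G}: C → A, F applies, adding A, F; F → H applies, adding H. So (C, E, G)⁺ = {A, C, E, F, G, H}.
This closure contains every attribute of Rel2, so Rel1 ∩ Rel2 → Rel2. The join is lossless.

Yes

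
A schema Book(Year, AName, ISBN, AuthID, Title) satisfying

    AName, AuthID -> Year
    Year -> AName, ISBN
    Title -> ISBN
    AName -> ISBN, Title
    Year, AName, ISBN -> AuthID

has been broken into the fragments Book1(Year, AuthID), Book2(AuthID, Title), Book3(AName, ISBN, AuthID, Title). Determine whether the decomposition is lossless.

Chase test. Columns are Year, AName, ISBN, AuthID, Title; row i has aⱼ where attribute j ∈ Booki, else bᵢⱼ.
Initial tableau (one row per fragment):
  row 1: a1 b12 b13 a4 b15
  row 2: b21 b22 b23 a4 a5
  row 3: b31 a2 a3 a4 a5
Rows 2 and 3 agree on Title; apply Title→ISBN and equate their ISBN entries.
No row becomes fully distinguished — the join is lossy.

No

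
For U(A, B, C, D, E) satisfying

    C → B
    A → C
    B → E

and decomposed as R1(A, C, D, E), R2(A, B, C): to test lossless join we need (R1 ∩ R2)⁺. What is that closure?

A, B, C, E

R1 ∩ R2 = {A, C}.
C → B applies, adding B
B → E applies, adding E
Closure: {A, B, C, E}.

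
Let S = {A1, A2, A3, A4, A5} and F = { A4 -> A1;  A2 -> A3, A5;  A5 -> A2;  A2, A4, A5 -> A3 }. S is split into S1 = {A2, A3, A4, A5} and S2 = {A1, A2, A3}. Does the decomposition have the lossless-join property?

Common attributes: S1 ∩ S2 = {A2, A3}.
Closure of {A2, A3}: A2 → A3, A5 applies, adding A5. So (A2, A3)⁺ = {A2, A3, A5}.
The closure contains neither all of S1 = {A2, A3, A4, A5} nor all of S2 = {A1, A2, A3}, so the common attributes are not a superkey of either fragment. The join is lossy.

No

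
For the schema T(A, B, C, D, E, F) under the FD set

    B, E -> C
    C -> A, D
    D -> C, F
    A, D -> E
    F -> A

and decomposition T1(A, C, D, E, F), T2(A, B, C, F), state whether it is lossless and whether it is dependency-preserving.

Lossless test: (A, C, F)⁺ = {A, C, D, E, F}, which contains all of one fragment — lossless.
Dependency preservation: the restricted closure of {B, E} across the fragments never reaches {C}, so B, E → C cannot be enforced without a join — not preserved.

lossless but not dependency-preserving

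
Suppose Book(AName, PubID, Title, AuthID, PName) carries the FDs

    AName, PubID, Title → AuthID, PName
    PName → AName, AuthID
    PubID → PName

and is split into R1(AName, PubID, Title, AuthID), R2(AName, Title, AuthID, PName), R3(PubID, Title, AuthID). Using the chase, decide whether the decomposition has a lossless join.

Chase test. Columns are AName, PubID, Title, AuthID, PName; row i has aⱼ where attribute j ∈ Ri, else bᵢⱼ.
Initial tableau (one row per fragment):
  row 1: a1 a2 a3 a4 b15
  row 2: a1 b22 a3 a4 a5
  row 3: b31 a2 a3 a4 b35
Rows 1 and 3 agree on PubID; apply PubID→PName and equate their PName entries.
Rows 1 and 3 agree on PName; apply PName→AName, AuthID and equate their AName, AuthID entries.
No row becomes fully distinguished — the join is lossy.

No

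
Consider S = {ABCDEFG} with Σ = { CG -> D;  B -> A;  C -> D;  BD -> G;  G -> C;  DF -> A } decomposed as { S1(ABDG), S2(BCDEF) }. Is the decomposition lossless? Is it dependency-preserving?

lossless but not dependency-preserving

Lossless test: (BD)⁺ = {ABCDG}, which contains all of one fragment — lossless.
Dependency preservation: the restricted closure of {G} across the fragments never reaches {C}, so G → C cannot be enforced without a join — not preserved.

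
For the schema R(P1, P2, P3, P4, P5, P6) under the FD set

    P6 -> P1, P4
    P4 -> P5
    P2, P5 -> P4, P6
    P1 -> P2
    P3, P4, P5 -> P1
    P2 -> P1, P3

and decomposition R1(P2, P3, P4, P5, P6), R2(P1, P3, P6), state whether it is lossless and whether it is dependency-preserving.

Lossless test: (P3, P6)⁺ = {P1, P2, P3, P4, P5, P6}, which contains all of one fragment — lossless.
Dependency preservation: the restricted closure of {P1} across the fragments never reaches {P2}, so P1 → P2 cannot be enforced without a join — not preserved.

lossless but not dependency-preserving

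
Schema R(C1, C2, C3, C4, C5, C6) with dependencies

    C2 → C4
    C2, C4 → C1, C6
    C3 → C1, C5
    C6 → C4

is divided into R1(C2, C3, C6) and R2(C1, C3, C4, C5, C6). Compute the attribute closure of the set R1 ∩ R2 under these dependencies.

R1 ∩ R2 = {C3, C6}.
C3 → C1, C5 applies, adding C1, C5
C6 → C4 applies, adding C4
Closure: {C1, C3, C4, C5, C6}.

C1, C3, C4, C5, C6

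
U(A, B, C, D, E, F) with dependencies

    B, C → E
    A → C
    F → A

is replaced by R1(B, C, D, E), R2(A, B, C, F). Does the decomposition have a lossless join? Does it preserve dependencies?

lossy but dependency-preserving

Lossless test: (B, C)⁺ = {B, C, E}, which is a superkey of neither fragment — lossy.
Dependency preservation: every FD's attributes lie within a single fragment, so each can be enforced locally — preserved.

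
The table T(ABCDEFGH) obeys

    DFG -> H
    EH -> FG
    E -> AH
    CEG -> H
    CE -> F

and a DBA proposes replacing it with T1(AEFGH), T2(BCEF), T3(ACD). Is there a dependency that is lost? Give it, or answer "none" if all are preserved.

DFG -> H

Check DFG → H: no single fragment contains all of {DFGH}, and the restricted closure of {DFG} across the fragments never reaches {H}.
EH → FG is preserved.
E → AH is preserved.
CEG → H is preserved.
CE → F is preserved.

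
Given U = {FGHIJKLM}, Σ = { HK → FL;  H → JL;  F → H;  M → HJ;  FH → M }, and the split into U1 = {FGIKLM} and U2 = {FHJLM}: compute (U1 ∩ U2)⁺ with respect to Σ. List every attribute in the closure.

U1 ∩ U2 = {FLM}.
F → H applies, adding H
M → HJ applies, adding J
Closure: {FHJLM}.

FHJLM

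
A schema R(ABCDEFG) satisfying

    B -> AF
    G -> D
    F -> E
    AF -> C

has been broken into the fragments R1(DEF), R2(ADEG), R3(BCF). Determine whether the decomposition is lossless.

Chase test. Columns are ABCDEFG; row i has aⱼ where attribute j ∈ Ri, else bᵢⱼ.
Initial tableau (one row per fragment):
  row 1: b11 b12 b13 a4 a5 a6 b17
  row 2: a1 b22 b23 a4 a5 b26 a7
  row 3: b31 a2 a3 b34 b35 a6 b37
Rows 1 and 3 agree on F; apply F→E and equate their E entries.
No row becomes fully distinguished — the join is lossy.

No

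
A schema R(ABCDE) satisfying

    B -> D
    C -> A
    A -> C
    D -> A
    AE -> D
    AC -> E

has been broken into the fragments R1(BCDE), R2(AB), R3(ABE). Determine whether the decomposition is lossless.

Chase test. Columns are ABCDE; row i has aⱼ where attribute j ∈ Ri, else bᵢⱼ.
Initial tableau (one row per fragment):
  row 1: b11 a2 a3 a4 a5
  row 2: a1 a2 b23 b24 b25
  row 3: a1 a2 b33 b34 a5
Rows 1 and 2 agree on B; apply B→D and equate their D entries.
Rows 1 and 3 agree on B; apply B→D and equate their D entries.
Rows 2 and 3 agree on A; apply A→C and equate their C entries.
Rows 1 and 2 agree on D; apply D→A and equate their A entries.
Rows 2 and 3 agree on AC; apply AC→E and equate their E entries.
Rows 1 and 2 agree on A; apply A→C and equate their C entries.
Row 1 is now all distinguished symbols — the join is lossless.

Yes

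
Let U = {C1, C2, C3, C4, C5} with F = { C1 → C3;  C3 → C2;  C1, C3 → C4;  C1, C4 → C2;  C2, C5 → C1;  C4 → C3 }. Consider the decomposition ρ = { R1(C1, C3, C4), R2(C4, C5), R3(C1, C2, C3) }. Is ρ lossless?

Chase test. Columns are C1, C2, C3, C4, C5; row i has aⱼ where attribute j ∈ Ri, else bᵢⱼ.
Initial tableau (one row per fragment):
  row 1: a1 b12 a3 a4 b15
  row 2: b21 b22 b23 a4 a5
  row 3: a1 a2 a3 b34 b35
Rows 1 and 3 agree on C3; apply C3→C2 and equate their C2 entries.
Rows 1 and 3 agree on C1, C3; apply C1, C3→C4 and equate their C4 entries.
Rows 1 and 2 agree on C4; apply C4→C3 and equate their C3 entries.
Rows 1 and 2 agree on C3; apply C3→C2 and equate their C2 entries.
No row becomes fully distinguished — the join is lossy.

No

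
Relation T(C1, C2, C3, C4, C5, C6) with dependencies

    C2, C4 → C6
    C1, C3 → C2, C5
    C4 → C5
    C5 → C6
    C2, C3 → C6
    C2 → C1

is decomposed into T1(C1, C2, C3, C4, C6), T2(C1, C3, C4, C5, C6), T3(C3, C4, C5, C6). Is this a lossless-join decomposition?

Chase test. Columns are C1, C2, C3, C4, C5, C6; row i has aⱼ where attribute j ∈ Ti, else bᵢⱼ.
Initial tableau (one row per fragment):
  row 1: a1 a2 a3 a4 b15 a6
  row 2: a1 b22 a3 a4 a5 a6
  row 3: b31 b32 a3 a4 a5 a6
Rows 1 and 2 agree on C1, C3; apply C1, C3→C2, C5 and equate their C2, C5 entries.
Row 1 is now all distinguished symbols — the join is lossless.

Yes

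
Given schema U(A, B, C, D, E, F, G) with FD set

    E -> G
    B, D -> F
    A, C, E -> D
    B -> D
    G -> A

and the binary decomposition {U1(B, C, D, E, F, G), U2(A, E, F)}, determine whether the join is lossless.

Common attributes: U1 ∩ U2 = {E, F}.
Closure of {E, F}: E → G applies, adding G; G → A applies, adding A. So (E, F)⁺ = {A, E, F, G}.
This closure contains every attribute of U2, so U1 ∩ U2 → U2. The join is lossless.

Yes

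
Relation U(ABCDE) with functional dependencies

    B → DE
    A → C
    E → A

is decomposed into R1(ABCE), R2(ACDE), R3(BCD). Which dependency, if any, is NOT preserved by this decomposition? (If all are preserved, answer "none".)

none

B → DE: restricted closure across fragments reaches DE.
A → C lies within R1.
E → A lies within R1.
Every dependency is enforceable on the fragments, so the decomposition is dependency-preserving.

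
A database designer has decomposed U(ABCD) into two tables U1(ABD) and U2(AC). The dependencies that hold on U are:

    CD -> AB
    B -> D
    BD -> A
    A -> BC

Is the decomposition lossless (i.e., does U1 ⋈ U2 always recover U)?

Yes

Common attributes: U1 ∩ U2 = {A}.
Closure of {A}: A → BC applies, adding BC; B → D applies, adding D. So (A)⁺ = {ABCD}.
This closure contains every attribute of U1, so U1 ∩ U2 → U1. The join is lossless.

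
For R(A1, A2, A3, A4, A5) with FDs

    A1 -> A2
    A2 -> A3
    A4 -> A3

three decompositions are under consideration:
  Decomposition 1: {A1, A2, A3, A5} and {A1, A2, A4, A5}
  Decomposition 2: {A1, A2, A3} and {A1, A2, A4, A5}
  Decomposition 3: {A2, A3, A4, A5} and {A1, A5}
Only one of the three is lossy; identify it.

Decomposition 3

Decomposition 1: common = {A1, A2, A5}, closure = {A1, A2, A3, A5} → lossless.
Decomposition 2: common = {A1, A2}, closure = {A1, A2, A3} → lossless.
Decomposition 3: common = {A5}, closure = {A5} → lossy.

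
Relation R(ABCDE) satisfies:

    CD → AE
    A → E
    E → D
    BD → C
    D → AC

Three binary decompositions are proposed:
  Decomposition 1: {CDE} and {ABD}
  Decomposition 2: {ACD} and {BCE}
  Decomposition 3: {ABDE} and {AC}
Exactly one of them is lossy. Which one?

Decomposition 2

Decomposition 1: common = {D}, closure = {ACDE} → lossless.
Decomposition 2: common = {C}, closure = {C} → lossy.
Decomposition 3: common = {A}, closure = {ACDE} → lossless.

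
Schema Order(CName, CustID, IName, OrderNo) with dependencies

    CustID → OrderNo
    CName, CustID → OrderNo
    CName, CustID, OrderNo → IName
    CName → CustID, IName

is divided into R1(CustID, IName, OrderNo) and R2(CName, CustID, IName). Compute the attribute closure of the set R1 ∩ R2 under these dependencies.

CustID, IName, OrderNo

R1 ∩ R2 = {CustID, IName}.
CustID → OrderNo applies, adding OrderNo
Closure: {CustID, IName, OrderNo}.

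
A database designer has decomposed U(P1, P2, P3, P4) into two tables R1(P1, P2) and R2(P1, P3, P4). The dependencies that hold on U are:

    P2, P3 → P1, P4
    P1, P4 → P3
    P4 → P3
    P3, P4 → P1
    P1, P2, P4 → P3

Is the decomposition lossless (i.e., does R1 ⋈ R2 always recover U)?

No

Common attributes: R1 ∩ R2 = {P1}.
No dependency enlarges {P1}, so (P1)⁺ = {P1}.
The closure contains neither all of R1 = {P1, P2} nor all of R2 = {P1, P3, P4}, so the common attributes are not a superkey of either fragment. The join is lossy.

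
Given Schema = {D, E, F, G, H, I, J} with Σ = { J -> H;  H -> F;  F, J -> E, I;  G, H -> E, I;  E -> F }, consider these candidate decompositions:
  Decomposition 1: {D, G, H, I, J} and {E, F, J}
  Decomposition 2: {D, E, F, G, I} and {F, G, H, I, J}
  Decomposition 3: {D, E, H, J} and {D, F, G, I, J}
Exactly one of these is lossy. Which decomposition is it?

Decomposition 1: common = {J}, closure = {E, F, H, I, J} → lossless.
Decomposition 2: common = {F, G, I}, closure = {F, G, I} → lossy.
Decomposition 3: common = {D, J}, closure = {D, E, F, H, I, J} → lossless.

Decomposition 2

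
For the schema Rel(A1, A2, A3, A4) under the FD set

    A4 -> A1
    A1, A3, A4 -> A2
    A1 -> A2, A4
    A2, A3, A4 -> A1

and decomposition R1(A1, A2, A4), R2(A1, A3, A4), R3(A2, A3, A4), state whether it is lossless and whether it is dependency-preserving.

lossless and dependency-preserving

Lossless test (chase): Rows 1 and 3 agree on A4; apply A4→A1 and equate their A1 entries. Rows 2 and 3 agree on A1, A3, A4; apply A1, A3, A4→A2 and equate their A2 entries. Row 2 is now all distinguished symbols — the join is lossless.
Dependency preservation: A1, A3, A4 → A2; A2, A3, A4 → A1 are not contained in any single fragment, but the restricted closure of each left-hand side across the fragments still reaches the right-hand side; the remaining FDs each lie inside some fragment. All dependencies are preserved.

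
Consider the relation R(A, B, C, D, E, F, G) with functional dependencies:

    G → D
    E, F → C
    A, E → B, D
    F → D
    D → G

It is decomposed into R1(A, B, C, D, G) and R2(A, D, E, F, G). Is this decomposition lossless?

Common attributes: R1 ∩ R2 = {A, D, G}.
No dependency enlarges {A, D, G}, so (A, D, G)⁺ = {A, D, G}.
The closure contains neither all of R1 = {A, B, C, D, G} nor all of R2 = {A, D, E, F, G}, so the common attributes are not a superkey of either fragment. The join is lossy.

No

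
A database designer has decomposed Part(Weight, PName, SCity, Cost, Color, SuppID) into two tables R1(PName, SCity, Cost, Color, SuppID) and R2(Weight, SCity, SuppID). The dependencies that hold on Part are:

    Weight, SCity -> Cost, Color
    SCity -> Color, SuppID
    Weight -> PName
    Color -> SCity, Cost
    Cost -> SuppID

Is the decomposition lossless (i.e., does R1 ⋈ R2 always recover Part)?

Common attributes: R1 ∩ R2 = {SCity, SuppID}.
Closure of {SCity, SuppID}: SCity → Color, SuppID applies, adding Color; Color → SCity, Cost applies, adding Cost. So (SCity, SuppID)⁺ = {SCity, Cost, Color, SuppID}.
The closure contains neither all of R1 = {PName, SCity, Cost, Color, SuppID} nor all of R2 = {Weight, SCity, SuppID}, so the common attributes are not a superkey of either fragment. The join is lossy.

No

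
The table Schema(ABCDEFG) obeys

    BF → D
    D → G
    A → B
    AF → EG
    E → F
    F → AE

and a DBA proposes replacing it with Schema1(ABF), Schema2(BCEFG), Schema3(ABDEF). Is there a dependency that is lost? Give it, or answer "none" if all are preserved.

D → G

Check D → G: no single fragment contains all of {DG}, and the restricted closure of {D} across the fragments never reaches {G}.
BF → D is preserved.
A → B is preserved.
AF → EG is preserved.
E → F is preserved.
F → AE is preserved.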